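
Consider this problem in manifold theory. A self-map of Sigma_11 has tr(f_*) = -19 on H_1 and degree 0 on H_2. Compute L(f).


L(f) = tr(f_0*) - tr(f_1*) + tr(f_2*).
= 1 - (-19) + (0)
= 20

20


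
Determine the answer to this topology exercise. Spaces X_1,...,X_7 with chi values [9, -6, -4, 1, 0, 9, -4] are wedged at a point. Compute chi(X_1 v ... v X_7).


chi(A v B) = chi(A) + chi(B) - 1 (one point identified).
For 7 spaces: chi = (sum chi_i) - (7 - 1).
sum = 5; chi = 5 - 6 = -1

-1


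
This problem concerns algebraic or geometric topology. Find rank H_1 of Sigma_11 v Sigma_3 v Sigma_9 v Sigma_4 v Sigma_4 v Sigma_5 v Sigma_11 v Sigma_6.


For a wedge X v Y: reduced H_k(X v Y) = H_k(X) + H_k(Y).
Each Sigma_g contributes b_1 = 2g.
b_1 = 22 + 6 + 18 + 8 + 8 + 10 + 22 + 12 = 106

106


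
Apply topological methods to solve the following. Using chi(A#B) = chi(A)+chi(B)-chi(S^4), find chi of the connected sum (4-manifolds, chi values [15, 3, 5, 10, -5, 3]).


For n-manifolds: chi(A#B) = chi(A) + chi(B) - chi(S^4).
chi(S^4) = 1 + (-1)^4 = 2.
chi(#) = (sum chi_i) - (6-1)*chi(S^4) = 31 - 5*2 = 21

21


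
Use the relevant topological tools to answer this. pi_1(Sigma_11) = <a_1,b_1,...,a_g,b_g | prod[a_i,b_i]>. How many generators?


Standard presentation: pi_1(Sigma_g) = <a_1,b_1,...,a_g,b_g | [a_1,b_1]...[a_g,b_g] = 1>.
Number of generators = 2g = 2*11 = 22

22


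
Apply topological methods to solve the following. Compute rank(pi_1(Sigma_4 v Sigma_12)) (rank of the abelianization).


For a wedge: H_1(A v B) = H_1(A) + H_1(B).
b_1(Sigma_4) = 8, b_1(Sigma_12) = 24.
b_1 = 8 + 24 = 32

32


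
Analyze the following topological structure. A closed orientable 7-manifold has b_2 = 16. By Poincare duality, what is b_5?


Poincare duality for closed orientable n-manifolds: b_k = b_{n-k}.
Here n = 7, so b_5 = b_2 = 16

16


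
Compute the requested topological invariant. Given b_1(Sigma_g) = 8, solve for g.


For a closed orientable surface: b_1 = 2g.
8 = 2g
g = 8 / 2 = 4

4


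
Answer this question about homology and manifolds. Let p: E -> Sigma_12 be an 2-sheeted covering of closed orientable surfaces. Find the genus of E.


For an n-sheeted cover: chi(E) = n * chi(B).
chi(Sigma_12) = 2 - 2*12 = -22.
chi(E) = 2 * (-22) = -44.
genus(E) = (2 - chi(E))/2 = (2 - (-44))/2 = 46/2 = 23

23


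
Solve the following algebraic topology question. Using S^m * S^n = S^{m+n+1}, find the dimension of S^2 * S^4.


Join of spheres: S^m * S^n = S^{m+n+1}.
dim = 2 + 4 + 1 = 7

7


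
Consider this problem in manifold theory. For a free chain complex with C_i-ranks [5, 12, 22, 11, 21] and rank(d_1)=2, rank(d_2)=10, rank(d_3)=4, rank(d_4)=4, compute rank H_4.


rank H_k = rank(ker d_k) - rank(im d_{k+1}).
rank(ker d_4) = rank(C_4) - rank(d_4) = 21 - 4 = 17.
rank(im d_{4+1}) = 0.
rank H_4 = 17 - 0 = 17

17


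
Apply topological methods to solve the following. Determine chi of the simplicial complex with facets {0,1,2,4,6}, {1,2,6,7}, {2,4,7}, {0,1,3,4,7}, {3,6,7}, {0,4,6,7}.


Enumerate all faces; f-vector: f_0=7, f_1=20, f_2=26, f_3=12, f_4=2.
chi = sum (-1)^k f_k = 3

3


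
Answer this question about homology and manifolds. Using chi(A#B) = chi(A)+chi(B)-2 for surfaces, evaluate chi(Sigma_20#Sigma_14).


chi(Sigma_20) = 2 - 2*20 = -38
chi(Sigma_14) = 2 - 2*14 = -26
For surfaces: chi(A#B) = chi(A) + chi(B) - 2.
chi = -38 + -26 - 2 = -66

-66


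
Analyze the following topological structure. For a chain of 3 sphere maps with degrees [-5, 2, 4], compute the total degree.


Degree is multiplicative: deg(composition) = product of degrees.
= (-5) * (2) * (4) = -40

-40


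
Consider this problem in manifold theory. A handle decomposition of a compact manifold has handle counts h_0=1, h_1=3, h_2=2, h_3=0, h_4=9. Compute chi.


Handles of index k contribute (-1)^k to chi (same as CW cells).
chi = (1) + (-3) + (2) + (0) + (9) = 9

9


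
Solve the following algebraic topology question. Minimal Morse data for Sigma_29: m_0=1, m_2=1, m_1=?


A perfect Morse function has m_k = b_k.
For Sigma_29: b_0=1, b_1=2g=58, b_2=1.
Saddles m_1 = 2g = 58

58


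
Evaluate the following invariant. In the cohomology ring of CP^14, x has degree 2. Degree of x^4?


|x| = 2 in H^*(CP^n).
|x^4| = 4 * |x| = 4 * 2 = 8

8


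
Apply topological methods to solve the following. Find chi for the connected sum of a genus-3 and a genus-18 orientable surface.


chi(Sigma_3) = 2 - 2*3 = -4
chi(Sigma_18) = 2 - 2*18 = -34
For surfaces: chi(A#B) = chi(A) + chi(B) - 2.
chi = -4 + -34 - 2 = -40

-40


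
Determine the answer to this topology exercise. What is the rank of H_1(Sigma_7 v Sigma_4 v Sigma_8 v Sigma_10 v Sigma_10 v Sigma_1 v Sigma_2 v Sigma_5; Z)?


For a wedge X v Y: reduced H_k(X v Y) = H_k(X) + H_k(Y).
Each Sigma_g contributes b_1 = 2g.
b_1 = 14 + 8 + 16 + 20 + 20 + 2 + 4 + 10 = 94

94


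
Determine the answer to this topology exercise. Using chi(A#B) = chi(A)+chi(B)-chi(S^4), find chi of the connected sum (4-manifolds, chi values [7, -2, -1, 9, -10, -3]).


For n-manifolds: chi(A#B) = chi(A) + chi(B) - chi(S^4).
chi(S^4) = 1 + (-1)^4 = 2.
chi(#) = (sum chi_i) - (6-1)*chi(S^4) = 0 - 5*2 = -10

-10


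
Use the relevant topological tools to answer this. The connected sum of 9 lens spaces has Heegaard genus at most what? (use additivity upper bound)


Heegaard genus satisfies g(A#B) <= g(A) + g(B).
Each lens space has g = 1.
Upper bound: 9 * 1 = 9

9


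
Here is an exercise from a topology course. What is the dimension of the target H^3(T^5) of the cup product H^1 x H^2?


Cup product: H^p x H^q -> H^{p+q}; here p+q = 1+2 = 3.
rank H^k(T^n) = C(n,k).
C(5,3) = 10

10


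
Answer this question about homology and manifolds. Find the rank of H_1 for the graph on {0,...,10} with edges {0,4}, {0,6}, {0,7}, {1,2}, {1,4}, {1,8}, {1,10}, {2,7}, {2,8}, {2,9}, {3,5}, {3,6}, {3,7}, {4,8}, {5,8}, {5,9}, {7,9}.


b_1 = E - V + (number of components).
E = 17, V = 11, components = 1.
b_1 = 17 - 11 + 1 = 7

7


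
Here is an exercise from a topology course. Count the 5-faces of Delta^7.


Delta^7 has 7+1 vertices. A 5-face is a choice of 5+1 vertices.
f_5 = C(7+1, 5+1) = C(8,6) = 28

28


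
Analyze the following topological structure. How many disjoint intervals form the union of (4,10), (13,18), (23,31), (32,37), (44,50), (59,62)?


Sort and merge overlapping open intervals.
Merged: (4,10), (13,18), (23,31), (32,37), (44,50), (59,62).
Number of components = 6

6


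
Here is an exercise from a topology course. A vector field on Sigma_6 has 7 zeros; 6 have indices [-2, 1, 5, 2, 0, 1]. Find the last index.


Poincare-Hopf: sum of indices = chi(M).
chi(Sigma_6) = 2 - 2*6 = -10.
Sum of known indices = 7.
x = chi - (sum known) = -10 - (7) = -17

-17


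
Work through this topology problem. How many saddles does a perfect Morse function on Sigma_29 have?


A perfect Morse function has m_k = b_k.
For Sigma_29: b_0=1, b_1=2g=58, b_2=1.
Saddles m_1 = 2g = 58

58


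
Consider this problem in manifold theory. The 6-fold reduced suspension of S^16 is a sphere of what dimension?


Each suspension raises dimension by 1: Sigma S^n = S^{n+1}.
Sigma^6 S^16 = S^{16+6} = S^22

22


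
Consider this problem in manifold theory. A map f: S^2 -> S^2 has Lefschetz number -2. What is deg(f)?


L(f) = 1 + (-1)^2 deg(f) on S^2.
-2 = 1 + (-1)^2 * deg(f)
(-1)^2 * deg(f) = -3
deg(f) = -3

-3


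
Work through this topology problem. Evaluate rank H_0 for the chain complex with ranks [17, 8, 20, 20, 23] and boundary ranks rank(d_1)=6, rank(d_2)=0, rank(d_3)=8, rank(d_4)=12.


rank H_k = rank(ker d_k) - rank(im d_{k+1}).
rank(ker d_0) = rank(C_0) - rank(d_0) = 17 - 0 = 17.
rank(im d_{0+1}) = 6.
rank H_0 = 17 - 6 = 11

11


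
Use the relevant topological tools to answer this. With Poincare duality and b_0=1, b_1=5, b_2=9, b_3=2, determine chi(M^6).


By Poincare duality b_k = b_{6-k}, so full Betti numbers: b_0=1, b_1=5, b_2=9, b_3=2, b_4=9, b_5=5, b_6=1.
chi = sum (-1)^k b_k = 8

8


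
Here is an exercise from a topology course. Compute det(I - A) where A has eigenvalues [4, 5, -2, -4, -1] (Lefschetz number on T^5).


For a torus self-map: L(f) = det(I - A) where A acts on H_1.
L(f) = (1-4) * (1-5) * (1--2) * (1--4) * (1--1) = -3 * -4 * 3 * 5 * 2 = 360

360


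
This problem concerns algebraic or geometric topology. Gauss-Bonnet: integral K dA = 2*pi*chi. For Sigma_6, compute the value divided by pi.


Gauss-Bonnet: integral K dA = 2*pi*chi(M).
chi(Sigma_6) = 2 - 2*6 = -10.
(integral K dA)/pi = 2*chi = 2*(-10) = -20

-20


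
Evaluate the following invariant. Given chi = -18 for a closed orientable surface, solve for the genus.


chi = 2 - 2g for closed orientable surfaces.
-18 = 2 - 2g
2g = 2 - (-18) = 20
g = 10

10


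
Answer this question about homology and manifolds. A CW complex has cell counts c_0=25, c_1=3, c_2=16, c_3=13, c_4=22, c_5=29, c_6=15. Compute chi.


chi = sum_k (-1)^k c_k.
= (-1)^0*25 + (-1)^1*3 + (-1)^2*16 + (-1)^3*13 + (-1)^4*22 + (-1)^5*29 + (-1)^6*15
= (25) + (-3) + (16) + (-13) + (22) + (-29) + (15)
= 33

33


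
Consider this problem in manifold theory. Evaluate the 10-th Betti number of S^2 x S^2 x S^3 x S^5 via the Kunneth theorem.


Each S^d has Poincare polynomial 1 + t^d.
The product S^2 x S^2 x S^3 x S^5 has Poincare polynomial prod(1+t^d_i).
Expanding: b_0=1, b_2=2, b_3=1, b_4=1, b_5=3, b_7=3, b_8=1, b_9=1, b_10=2, b_12=1.
b_10 = 2

2


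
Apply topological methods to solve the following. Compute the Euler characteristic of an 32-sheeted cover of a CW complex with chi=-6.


For a finite covering: chi(E) = (number of sheets) * chi(B).
chi(E) = 32 * (-6) = -192

-192


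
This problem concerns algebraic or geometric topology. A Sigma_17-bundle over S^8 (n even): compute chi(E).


chi(S^8) = 2 (n even), chi(Sigma_17) = 2 - 2*17 = -32.
chi(E) = 2 * (-32) = -64

-64


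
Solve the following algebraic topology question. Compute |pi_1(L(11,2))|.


pi_1(L(p,q)) = Z/pZ for any q coprime to p.
|pi_1(L(11,2))| = 11

11


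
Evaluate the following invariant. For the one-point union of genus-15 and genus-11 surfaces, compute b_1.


For a wedge: H_1(A v B) = H_1(A) + H_1(B).
b_1(Sigma_15) = 30, b_1(Sigma_11) = 22.
b_1 = 30 + 22 = 52

52


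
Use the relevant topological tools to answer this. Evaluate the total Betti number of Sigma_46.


For Sigma_46: b_0 = 1, b_1 = 2g = 92, b_2 = 1.
Total = 1 + 92 + 1 = 94

94


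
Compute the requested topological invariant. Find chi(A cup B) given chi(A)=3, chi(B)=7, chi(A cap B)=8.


chi(A cup B) = chi(A) + chi(B) - chi(A cap B)
= 3 + (7) - (8)
= 2

2


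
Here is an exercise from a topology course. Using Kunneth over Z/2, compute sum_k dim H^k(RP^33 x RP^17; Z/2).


dim H^*(RP^n; Z/2) = n+1 (one Z/2 in each degree 0..n).
Total Betti number is multiplicative.
Total = (33+1) * (17+1) = 34 * 18 = 612

612


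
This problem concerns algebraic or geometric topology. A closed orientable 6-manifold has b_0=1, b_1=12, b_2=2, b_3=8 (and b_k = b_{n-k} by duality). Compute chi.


By Poincare duality b_k = b_{6-k}, so full Betti numbers: b_0=1, b_1=12, b_2=2, b_3=8, b_4=2, b_5=12, b_6=1.
chi = sum (-1)^k b_k = -26

-26


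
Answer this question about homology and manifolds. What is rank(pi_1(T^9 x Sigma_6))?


pi_1(A x B) = pi_1(A) x pi_1(B); rank of abelianization = b_1.
b_1(T^9) = 9, b_1(Sigma_6) = 2*6 = 12.
b_1(product) = 9 + 12 = 21

21


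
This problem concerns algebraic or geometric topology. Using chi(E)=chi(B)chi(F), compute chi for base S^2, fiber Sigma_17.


chi(S^2) = 2 (n even), chi(Sigma_17) = 2 - 2*17 = -32.
chi(E) = 2 * (-32) = -64

-64


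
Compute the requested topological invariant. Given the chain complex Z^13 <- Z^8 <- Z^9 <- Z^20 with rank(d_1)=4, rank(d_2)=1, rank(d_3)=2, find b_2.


rank H_k = rank(ker d_k) - rank(im d_{k+1}).
rank(ker d_2) = rank(C_2) - rank(d_2) = 9 - 1 = 8.
rank(im d_{2+1}) = 2.
rank H_2 = 8 - 2 = 6

6


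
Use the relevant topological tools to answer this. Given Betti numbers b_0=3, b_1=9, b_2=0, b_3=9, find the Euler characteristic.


chi = sum_k (-1)^k b_k.
= (3) + (-9) + (0) + (-9)
= -15

-15


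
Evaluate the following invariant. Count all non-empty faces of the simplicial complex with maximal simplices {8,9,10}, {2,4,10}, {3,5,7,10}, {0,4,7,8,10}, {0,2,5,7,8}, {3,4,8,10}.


Each maximal simplex on m vertices has 2^m - 1 nonempty faces.
Take the union (dedupe shared faces).
Total distinct faces = 78

78


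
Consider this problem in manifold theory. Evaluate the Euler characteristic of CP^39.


CP^39 has one cell in each even dimension 0, 2, ..., 2*39 (39+1 cells total).
All cells are even-dimensional, so chi = number of cells.
chi = 39 + 1 = 40

40


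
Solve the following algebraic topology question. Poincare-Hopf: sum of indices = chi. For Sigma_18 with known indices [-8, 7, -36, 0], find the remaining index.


Poincare-Hopf: sum of indices = chi(M).
chi(Sigma_18) = 2 - 2*18 = -34.
Sum of known indices = -37.
x = chi - (sum known) = -34 - (-37) = 3

3


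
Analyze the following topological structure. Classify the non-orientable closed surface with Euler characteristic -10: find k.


chi = 2 - k for closed non-orientable surfaces with k crosscaps.
-10 = 2 - k
k = 2 - (-10) = 12

12


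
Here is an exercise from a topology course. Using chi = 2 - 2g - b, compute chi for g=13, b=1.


For a compact orientable surface with genus g and b boundary components: chi = 2 - 2g - b.
chi = 2 - 2*13 - 1 = 2 - 26 - 1 = -25

-25


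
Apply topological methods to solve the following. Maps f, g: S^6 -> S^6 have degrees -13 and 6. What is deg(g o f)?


Degree is multiplicative under composition: deg(g o f) = deg(g) * deg(f).
= 6 * -13 = -78

-78


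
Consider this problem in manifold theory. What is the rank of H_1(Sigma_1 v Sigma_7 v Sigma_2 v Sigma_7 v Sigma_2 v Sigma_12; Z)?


For a wedge X v Y: reduced H_k(X v Y) = H_k(X) + H_k(Y).
Each Sigma_g contributes b_1 = 2g.
b_1 = 2 + 14 + 4 + 14 + 4 + 24 = 62

62


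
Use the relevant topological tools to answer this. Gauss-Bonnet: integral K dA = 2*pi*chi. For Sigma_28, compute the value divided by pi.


Gauss-Bonnet: integral K dA = 2*pi*chi(M).
chi(Sigma_28) = 2 - 2*28 = -54.
(integral K dA)/pi = 2*chi = 2*(-54) = -108

-108


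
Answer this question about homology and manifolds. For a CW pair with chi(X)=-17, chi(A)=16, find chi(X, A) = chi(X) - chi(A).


Relative Euler characteristic: chi(X, A) = chi(X) - chi(A).
= -17 - (16) = -33

-33


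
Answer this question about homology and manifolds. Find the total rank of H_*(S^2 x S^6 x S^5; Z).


Total Betti number is multiplicative under products.
Each S^d (d>=1) has total Betti number 2.
There are 3 sphere factors.
Total = 2^3 = 8

8


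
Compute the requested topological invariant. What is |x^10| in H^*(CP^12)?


|x| = 2 in H^*(CP^n).
|x^10| = 10 * |x| = 10 * 2 = 20

20


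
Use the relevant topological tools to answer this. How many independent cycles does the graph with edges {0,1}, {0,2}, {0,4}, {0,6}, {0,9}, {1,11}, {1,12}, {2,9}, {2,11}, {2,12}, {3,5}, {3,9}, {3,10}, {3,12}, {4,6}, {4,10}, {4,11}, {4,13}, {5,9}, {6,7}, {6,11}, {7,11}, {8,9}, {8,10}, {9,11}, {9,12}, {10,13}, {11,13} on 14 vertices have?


b_1 = E - V + (number of components).
E = 28, V = 14, components = 1.
b_1 = 28 - 14 + 1 = 15

15


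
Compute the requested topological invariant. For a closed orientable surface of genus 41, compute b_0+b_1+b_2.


For Sigma_41: b_0 = 1, b_1 = 2g = 82, b_2 = 1.
Total = 1 + 82 + 1 = 84

84


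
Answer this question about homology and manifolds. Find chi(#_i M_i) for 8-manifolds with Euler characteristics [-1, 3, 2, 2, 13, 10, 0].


For n-manifolds: chi(A#B) = chi(A) + chi(B) - chi(S^8).
chi(S^8) = 1 + (-1)^8 = 2.
chi(#) = (sum chi_i) - (7-1)*chi(S^8) = 29 - 6*2 = 17

17


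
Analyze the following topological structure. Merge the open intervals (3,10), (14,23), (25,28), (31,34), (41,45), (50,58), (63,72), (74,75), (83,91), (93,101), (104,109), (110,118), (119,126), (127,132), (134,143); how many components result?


Sort and merge overlapping open intervals.
Merged: (3,10), (14,23), (25,28), (31,34), (41,45), (50,58), (63,72), (74,75), (83,91), (93,101), (104,109), (110,118), (119,126), (127,132), (134,143).
Number of components = 15

15


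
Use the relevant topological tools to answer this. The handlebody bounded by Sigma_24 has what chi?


A genus-g handlebody deformation retracts to a wedge of g circles.
chi(vee_g S^1) = 1 - g.
chi(H_24) = 1 - 24 = -23

-23


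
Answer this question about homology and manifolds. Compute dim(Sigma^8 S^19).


Each suspension raises dimension by 1: Sigma S^n = S^{n+1}.
Sigma^8 S^19 = S^{19+8} = S^27

27


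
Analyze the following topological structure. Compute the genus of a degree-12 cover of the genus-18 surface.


For an n-sheeted cover: chi(E) = n * chi(B).
chi(Sigma_18) = 2 - 2*18 = -34.
chi(E) = 12 * (-34) = -408.
genus(E) = (2 - chi(E))/2 = (2 - (-408))/2 = 410/2 = 205

205


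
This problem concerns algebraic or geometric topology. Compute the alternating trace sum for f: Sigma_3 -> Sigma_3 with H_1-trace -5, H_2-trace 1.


L(f) = tr(f_0*) - tr(f_1*) + tr(f_2*).
= 1 - (-5) + (1)
= 7

7


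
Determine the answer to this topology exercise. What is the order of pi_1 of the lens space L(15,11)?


pi_1(L(p,q)) = Z/pZ for any q coprime to p.
|pi_1(L(15,11))| = 15

15


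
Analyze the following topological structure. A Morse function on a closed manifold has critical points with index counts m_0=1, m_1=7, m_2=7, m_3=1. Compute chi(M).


Morse theory: chi(M) = sum_k (-1)^k m_k where m_k = #(index-k critical points).
= (1) + (-7) + (7) + (-1) = 0

0


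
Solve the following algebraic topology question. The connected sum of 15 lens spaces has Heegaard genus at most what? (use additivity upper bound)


Heegaard genus satisfies g(A#B) <= g(A) + g(B).
Each lens space has g = 1.
Upper bound: 15 * 1 = 15

15


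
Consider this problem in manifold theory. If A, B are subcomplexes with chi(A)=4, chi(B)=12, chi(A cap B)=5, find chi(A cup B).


chi(A cup B) = chi(A) + chi(B) - chi(A cap B)
= 4 + (12) - (5)
= 11

11


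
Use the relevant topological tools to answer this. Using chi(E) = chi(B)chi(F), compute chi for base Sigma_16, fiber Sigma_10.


For a fiber bundle F -> E -> B (with CW structure): chi(E) = chi(B) * chi(F).
chi(Sigma_16) = -30, chi(Sigma_10) = -18.
chi(E) = (-30) * (-18) = 540

540


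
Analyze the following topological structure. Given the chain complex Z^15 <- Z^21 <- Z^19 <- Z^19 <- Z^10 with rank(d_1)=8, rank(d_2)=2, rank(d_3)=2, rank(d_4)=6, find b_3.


rank H_k = rank(ker d_k) - rank(im d_{k+1}).
rank(ker d_3) = rank(C_3) - rank(d_3) = 19 - 2 = 17.
rank(im d_{3+1}) = 6.
rank H_3 = 17 - 6 = 11

11


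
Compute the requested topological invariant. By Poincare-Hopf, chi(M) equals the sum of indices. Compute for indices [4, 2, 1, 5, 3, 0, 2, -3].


Poincare-Hopf: chi(M) = sum of indices of zeros.
chi = (4) + (2) + (1) + (5) + (3) + (0) + (2) + (-3) = 14

14


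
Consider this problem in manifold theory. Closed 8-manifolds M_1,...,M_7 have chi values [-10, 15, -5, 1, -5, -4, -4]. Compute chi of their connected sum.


For n-manifolds: chi(A#B) = chi(A) + chi(B) - chi(S^8).
chi(S^8) = 1 + (-1)^8 = 2.
chi(#) = (sum chi_i) - (7-1)*chi(S^8) = -12 - 6*2 = -24

-24


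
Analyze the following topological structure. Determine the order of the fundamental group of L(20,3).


pi_1(L(p,q)) = Z/pZ for any q coprime to p.
|pi_1(L(20,3))| = 20

20


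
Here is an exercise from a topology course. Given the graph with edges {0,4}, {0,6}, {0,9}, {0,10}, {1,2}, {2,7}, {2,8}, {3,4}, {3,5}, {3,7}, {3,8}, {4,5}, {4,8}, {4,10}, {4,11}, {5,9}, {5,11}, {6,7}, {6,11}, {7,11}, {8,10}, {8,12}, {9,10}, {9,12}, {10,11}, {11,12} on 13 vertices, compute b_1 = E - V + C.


b_1 = E - V + (number of components).
E = 26, V = 13, components = 1.
b_1 = 26 - 13 + 1 = 14

14


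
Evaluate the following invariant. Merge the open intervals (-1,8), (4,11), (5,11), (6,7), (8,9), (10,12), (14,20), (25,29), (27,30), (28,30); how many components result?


Sort and merge overlapping open intervals.
Merged: (-1,12), (14,20), (25,30).
Number of components = 3

3


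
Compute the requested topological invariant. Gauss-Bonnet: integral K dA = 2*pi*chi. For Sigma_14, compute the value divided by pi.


Gauss-Bonnet: integral K dA = 2*pi*chi(M).
chi(Sigma_14) = 2 - 2*14 = -26.
(integral K dA)/pi = 2*chi = 2*(-26) = -52

-52


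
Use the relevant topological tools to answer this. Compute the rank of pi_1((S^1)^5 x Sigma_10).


pi_1(A x B) = pi_1(A) x pi_1(B); rank of abelianization = b_1.
b_1(T^5) = 5, b_1(Sigma_10) = 2*10 = 20.
b_1(product) = 5 + 20 = 25

25


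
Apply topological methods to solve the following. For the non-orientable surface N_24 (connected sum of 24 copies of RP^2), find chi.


For a non-orientable closed surface with k crosscaps: chi = 2 - k.
Here k = 24.
chi = 2 - 24 = -22

-22


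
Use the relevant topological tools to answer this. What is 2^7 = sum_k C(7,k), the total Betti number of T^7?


b_k(T^7) = C(7,k), so the sum over k is sum_k C(7,k) = 2^7.
Total = 2^7 = 128

128


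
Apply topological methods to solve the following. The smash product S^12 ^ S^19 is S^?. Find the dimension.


S^m ^ S^n = S^{m+n}.
k = 12 + 19 = 31

31


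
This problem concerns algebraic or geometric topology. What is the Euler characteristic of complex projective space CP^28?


CP^28 has one cell in each even dimension 0, 2, ..., 2*28 (28+1 cells total).
All cells are even-dimensional, so chi = number of cells.
chi = 28 + 1 = 29

29


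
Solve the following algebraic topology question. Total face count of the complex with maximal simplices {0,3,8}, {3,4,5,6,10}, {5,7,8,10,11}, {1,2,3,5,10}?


Each maximal simplex on m vertices has 2^m - 1 nonempty faces.
Take the union (dedupe shared faces).
Total distinct faces = 88

88


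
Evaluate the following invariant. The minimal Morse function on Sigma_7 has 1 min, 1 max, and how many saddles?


A perfect Morse function has m_k = b_k.
For Sigma_7: b_0=1, b_1=2g=14, b_2=1.
Saddles m_1 = 2g = 14

14


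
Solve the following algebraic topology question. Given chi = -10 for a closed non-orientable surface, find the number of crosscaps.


chi = 2 - k for closed non-orientable surfaces with k crosscaps.
-10 = 2 - k
k = 2 - (-10) = 12

12


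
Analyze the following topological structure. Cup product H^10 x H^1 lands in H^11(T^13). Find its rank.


Cup product: H^p x H^q -> H^{p+q}; here p+q = 10+1 = 11.
rank H^k(T^n) = C(n,k).
C(13,11) = 78

78


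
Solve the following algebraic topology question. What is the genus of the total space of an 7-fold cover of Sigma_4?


For an n-sheeted cover: chi(E) = n * chi(B).
chi(Sigma_4) = 2 - 2*4 = -6.
chi(E) = 7 * (-6) = -42.
genus(E) = (2 - chi(E))/2 = (2 - (-42))/2 = 44/2 = 22

22


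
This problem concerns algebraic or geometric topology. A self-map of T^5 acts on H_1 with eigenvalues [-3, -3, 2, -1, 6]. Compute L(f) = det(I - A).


For a torus self-map: L(f) = det(I - A) where A acts on H_1.
L(f) = (1--3) * (1--3) * (1-2) * (1--1) * (1-6) = 4 * 4 * -1 * 2 * -5 = 160

160


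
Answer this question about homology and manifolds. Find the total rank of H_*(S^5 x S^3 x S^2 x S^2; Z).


Total Betti number is multiplicative under products.
Each S^d (d>=1) has total Betti number 2.
There are 4 sphere factors.
Total = 2^4 = 16

16


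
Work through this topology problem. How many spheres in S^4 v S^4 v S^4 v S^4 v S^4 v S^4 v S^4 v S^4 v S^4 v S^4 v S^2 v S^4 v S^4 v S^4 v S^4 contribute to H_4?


For a wedge of spheres, H_k (k>0) is free on one generator per sphere of dimension k.
Spheres of dimension 4: count = 14.
b_4 = 14

14


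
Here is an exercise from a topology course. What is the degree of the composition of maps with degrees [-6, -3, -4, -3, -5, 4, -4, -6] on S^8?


Degree is multiplicative: deg(composition) = product of degrees.
= (-6) * (-3) * (-4) * (-3) * (-5) * (4) * (-4) * (-6) = -103680

-103680


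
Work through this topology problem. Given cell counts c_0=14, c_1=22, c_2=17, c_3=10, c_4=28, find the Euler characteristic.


chi = sum_k (-1)^k c_k.
= (-1)^0*14 + (-1)^1*22 + (-1)^2*17 + (-1)^3*10 + (-1)^4*28
= (14) + (-22) + (17) + (-10) + (28)
= 27

27


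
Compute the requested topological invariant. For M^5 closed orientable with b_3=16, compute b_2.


Poincare duality for closed orientable n-manifolds: b_k = b_{n-k}.
Here n = 5, so b_2 = b_3 = 16

16


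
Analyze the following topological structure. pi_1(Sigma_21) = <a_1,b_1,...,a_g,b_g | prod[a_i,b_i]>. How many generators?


Standard presentation: pi_1(Sigma_g) = <a_1,b_1,...,a_g,b_g | [a_1,b_1]...[a_g,b_g] = 1>.
Number of generators = 2g = 2*21 = 42

42


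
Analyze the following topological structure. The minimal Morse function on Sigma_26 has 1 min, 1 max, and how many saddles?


A perfect Morse function has m_k = b_k.
For Sigma_26: b_0=1, b_1=2g=52, b_2=1.
Saddles m_1 = 2g = 52

52


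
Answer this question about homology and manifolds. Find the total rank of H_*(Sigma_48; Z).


For Sigma_48: b_0 = 1, b_1 = 2g = 96, b_2 = 1.
Total = 1 + 96 + 1 = 98

98


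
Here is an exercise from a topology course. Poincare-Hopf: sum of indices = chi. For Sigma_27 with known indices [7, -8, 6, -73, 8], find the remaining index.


Poincare-Hopf: sum of indices = chi(M).
chi(Sigma_27) = 2 - 2*27 = -52.
Sum of known indices = -60.
x = chi - (sum known) = -52 - (-60) = 8

8


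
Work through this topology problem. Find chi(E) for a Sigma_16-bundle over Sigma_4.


For a fiber bundle F -> E -> B (with CW structure): chi(E) = chi(B) * chi(F).
chi(Sigma_4) = -6, chi(Sigma_16) = -30.
chi(E) = (-6) * (-30) = 180

180


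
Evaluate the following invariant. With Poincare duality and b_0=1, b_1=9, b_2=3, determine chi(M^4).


By Poincare duality b_k = b_{4-k}, so full Betti numbers: b_0=1, b_1=9, b_2=3, b_3=9, b_4=1.
chi = sum (-1)^k b_k = -13

-13


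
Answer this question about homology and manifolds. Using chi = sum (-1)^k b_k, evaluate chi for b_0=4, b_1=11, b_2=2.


chi = sum_k (-1)^k b_k.
= (4) + (-11) + (2)
= -5

-5


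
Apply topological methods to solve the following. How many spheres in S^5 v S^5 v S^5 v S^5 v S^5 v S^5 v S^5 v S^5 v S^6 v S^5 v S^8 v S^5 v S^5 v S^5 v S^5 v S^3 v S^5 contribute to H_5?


For a wedge of spheres, H_k (k>0) is free on one generator per sphere of dimension k.
Spheres of dimension 5: count = 14.
b_5 = 14

14


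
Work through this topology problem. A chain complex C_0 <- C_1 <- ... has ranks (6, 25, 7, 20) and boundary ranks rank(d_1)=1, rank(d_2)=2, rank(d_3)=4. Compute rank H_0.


rank H_k = rank(ker d_k) - rank(im d_{k+1}).
rank(ker d_0) = rank(C_0) - rank(d_0) = 6 - 0 = 6.
rank(im d_{0+1}) = 1.
rank H_0 = 6 - 1 = 5

5


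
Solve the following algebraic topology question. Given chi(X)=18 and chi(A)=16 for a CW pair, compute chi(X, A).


Relative Euler characteristic: chi(X, A) = chi(X) - chi(A).
= 18 - (16) = 2

2


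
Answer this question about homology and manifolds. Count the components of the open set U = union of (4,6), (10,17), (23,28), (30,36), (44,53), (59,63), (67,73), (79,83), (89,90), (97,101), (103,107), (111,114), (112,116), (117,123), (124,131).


Sort and merge overlapping open intervals.
Merged: (4,6), (10,17), (23,28), (30,36), (44,53), (59,63), (67,73), (79,83), (89,90), (97,101), (103,107), (111,116), (117,123), (124,131).
Number of components = 14

14


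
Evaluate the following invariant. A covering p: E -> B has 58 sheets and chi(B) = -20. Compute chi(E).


For a finite covering: chi(E) = (number of sheets) * chi(B).
chi(E) = 58 * (-20) = -1160

-1160


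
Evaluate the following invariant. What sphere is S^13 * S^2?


Join of spheres: S^m * S^n = S^{m+n+1}.
dim = 13 + 2 + 1 = 16

16


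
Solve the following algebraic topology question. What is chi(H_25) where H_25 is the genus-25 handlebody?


A genus-g handlebody deformation retracts to a wedge of g circles.
chi(vee_g S^1) = 1 - g.
chi(H_25) = 1 - 25 = -24

-24


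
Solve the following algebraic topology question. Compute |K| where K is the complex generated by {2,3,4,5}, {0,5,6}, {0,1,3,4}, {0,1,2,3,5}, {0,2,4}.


Each maximal simplex on m vertices has 2^m - 1 nonempty faces.
Take the union (dedupe shared faces).
Total distinct faces = 50

50


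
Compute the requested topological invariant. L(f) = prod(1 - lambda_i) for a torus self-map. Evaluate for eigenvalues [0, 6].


For a torus self-map: L(f) = det(I - A) where A acts on H_1.
L(f) = (1-0) * (1-6) = 1 * -5 = -5

-5


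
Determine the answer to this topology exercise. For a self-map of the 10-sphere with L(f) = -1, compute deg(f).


L(f) = 1 + (-1)^10 deg(f) on S^10.
-1 = 1 + (-1)^10 * deg(f)
(-1)^10 * deg(f) = -2
deg(f) = -2

-2


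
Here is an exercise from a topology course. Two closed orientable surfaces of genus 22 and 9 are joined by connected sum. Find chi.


chi(Sigma_22) = 2 - 2*22 = -42
chi(Sigma_9) = 2 - 2*9 = -16
For surfaces: chi(A#B) = chi(A) + chi(B) - 2.
chi = -42 + -16 - 2 = -60

-60


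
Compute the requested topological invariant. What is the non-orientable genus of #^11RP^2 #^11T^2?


Since a >= 1, the sum is non-orientable; each T^2 can be replaced by RP^2 # RP^2 (since T^2#RP^2 = 3RP^2).
Total crosscaps k = 11 + 2*11 = 33.
Check via chi: chi = 11*1 + 11*0 - (11+11-1)*2 = -31 = 2 - k = -31. Consistent.

33


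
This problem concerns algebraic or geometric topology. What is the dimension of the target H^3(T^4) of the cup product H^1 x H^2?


Cup product: H^p x H^q -> H^{p+q}; here p+q = 1+2 = 3.
rank H^k(T^n) = C(n,k).
C(4,3) = 4

4


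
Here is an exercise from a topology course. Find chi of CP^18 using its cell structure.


CP^18 has one cell in each even dimension 0, 2, ..., 2*18 (18+1 cells total).
All cells are even-dimensional, so chi = number of cells.
chi = 18 + 1 = 19

19


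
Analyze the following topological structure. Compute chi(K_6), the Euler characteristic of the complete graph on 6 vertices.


K_6: V = 6, E = C(6,2) = 15.
chi = V - E = 6 - 15 = -9

-9


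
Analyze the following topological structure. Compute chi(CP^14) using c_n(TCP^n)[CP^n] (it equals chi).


For any closed oriented manifold, <e(TM),[M]> = chi(M).
chi(CP^14) = 14+1 = 15

15


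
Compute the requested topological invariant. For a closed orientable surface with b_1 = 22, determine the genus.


For a closed orientable surface: b_1 = 2g.
22 = 2g
g = 22 / 2 = 11

11


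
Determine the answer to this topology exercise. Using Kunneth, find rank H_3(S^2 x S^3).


Each S^d has Poincare polynomial 1 + t^d.
The product S^2 x S^3 has Poincare polynomial prod(1+t^d_i).
Expanding: b_0=1, b_2=1, b_3=1, b_5=1.
b_3 = 1

1


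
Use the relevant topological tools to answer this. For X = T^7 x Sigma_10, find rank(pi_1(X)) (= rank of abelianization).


pi_1(A x B) = pi_1(A) x pi_1(B); rank of abelianization = b_1.
b_1(T^7) = 7, b_1(Sigma_10) = 2*10 = 20.
b_1(product) = 7 + 20 = 27

27


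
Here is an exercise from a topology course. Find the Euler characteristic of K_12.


K_12: V = 12, E = C(12,2) = 66.
chi = V - E = 12 - 66 = -54

-54


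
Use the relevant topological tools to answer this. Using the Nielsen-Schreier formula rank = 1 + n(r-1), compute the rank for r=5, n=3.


Nielsen-Schreier: an index-n subgroup of F_r is free of rank 1 + n(r-1).
Equivalently: chi(cover) = n*chi(base); chi(vee_r S^1) = 1 - 5 = -4.
chi(E) = 3*(-4) = -12; rank = 1 - chi(E) = 1 - (-12) = 13.
rank = 1 + 3*(5-1) = 1 + 12 = 13

13


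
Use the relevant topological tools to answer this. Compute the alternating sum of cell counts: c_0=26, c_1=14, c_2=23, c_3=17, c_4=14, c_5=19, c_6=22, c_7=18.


chi = sum_k (-1)^k c_k.
= (-1)^0*26 + (-1)^1*14 + (-1)^2*23 + (-1)^3*17 + (-1)^4*14 + (-1)^5*19 + (-1)^6*22 + (-1)^7*18
= (26) + (-14) + (23) + (-17) + (14) + (-19) + (22) + (-18)
= 17

17


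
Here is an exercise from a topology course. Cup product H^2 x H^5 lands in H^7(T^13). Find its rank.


Cup product: H^p x H^q -> H^{p+q}; here p+q = 2+5 = 7.
rank H^k(T^n) = C(n,k).
C(13,7) = 1716

1716


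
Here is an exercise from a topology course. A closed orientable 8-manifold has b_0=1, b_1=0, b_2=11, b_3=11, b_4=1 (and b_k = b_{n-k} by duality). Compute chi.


By Poincare duality b_k = b_{8-k}, so full Betti numbers: b_0=1, b_1=0, b_2=11, b_3=11, b_4=1, b_5=11, b_6=11, b_7=0, b_8=1.
chi = sum (-1)^k b_k = 3

3


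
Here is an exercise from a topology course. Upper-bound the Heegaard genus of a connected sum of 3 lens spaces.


Heegaard genus satisfies g(A#B) <= g(A) + g(B).
Each lens space has g = 1.
Upper bound: 3 * 1 = 3

3


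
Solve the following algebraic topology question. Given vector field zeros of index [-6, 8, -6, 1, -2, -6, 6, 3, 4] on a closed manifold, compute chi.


Poincare-Hopf: chi(M) = sum of indices of zeros.
chi = (-6) + (8) + (-6) + (1) + (-2) + (-6) + (6) + (3) + (4) = 2

2


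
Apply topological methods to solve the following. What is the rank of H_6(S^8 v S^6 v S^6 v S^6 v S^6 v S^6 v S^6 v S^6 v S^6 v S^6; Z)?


For a wedge of spheres, H_k (k>0) is free on one generator per sphere of dimension k.
Spheres of dimension 6: count = 9.
b_6 = 9

9


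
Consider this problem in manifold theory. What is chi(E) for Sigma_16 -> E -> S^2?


chi(S^2) = 2 (n even), chi(Sigma_16) = 2 - 2*16 = -30.
chi(E) = 2 * (-30) = -60

-60


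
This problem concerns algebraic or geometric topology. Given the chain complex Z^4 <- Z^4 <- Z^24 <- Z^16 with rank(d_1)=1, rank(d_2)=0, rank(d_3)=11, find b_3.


rank H_k = rank(ker d_k) - rank(im d_{k+1}).
rank(ker d_3) = rank(C_3) - rank(d_3) = 16 - 11 = 5.
rank(im d_{3+1}) = 0.
rank H_3 = 5 - 0 = 5

5


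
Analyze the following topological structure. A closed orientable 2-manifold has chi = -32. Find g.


chi = 2 - 2g for closed orientable surfaces.
-32 = 2 - 2g
2g = 2 - (-32) = 34
g = 17

17


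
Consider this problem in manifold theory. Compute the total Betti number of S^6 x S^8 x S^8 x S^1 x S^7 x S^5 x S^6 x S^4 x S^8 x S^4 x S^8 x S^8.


Total Betti number is multiplicative under products.
Each S^d (d>=1) has total Betti number 2.
There are 12 sphere factors.
Total = 2^12 = 4096

4096


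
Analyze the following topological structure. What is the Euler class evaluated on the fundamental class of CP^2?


For any closed oriented manifold, <e(TM),[M]> = chi(M).
chi(CP^2) = 2+1 = 3

3


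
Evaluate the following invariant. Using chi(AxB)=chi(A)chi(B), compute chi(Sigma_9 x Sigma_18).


chi(Sigma_9) = 2 - 2*9 = -16
chi(Sigma_18) = 2 - 2*18 = -34
chi(product) = (-16) * (-34) = 544

544


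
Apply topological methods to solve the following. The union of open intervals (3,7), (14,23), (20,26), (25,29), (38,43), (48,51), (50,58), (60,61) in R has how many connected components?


Sort and merge overlapping open intervals.
Merged: (3,7), (14,29), (38,43), (48,58), (60,61).
Number of components = 5

5


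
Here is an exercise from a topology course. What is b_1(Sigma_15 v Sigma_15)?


For a wedge: H_1(A v B) = H_1(A) + H_1(B).
b_1(Sigma_15) = 30, b_1(Sigma_15) = 30.
b_1 = 30 + 30 = 60

60


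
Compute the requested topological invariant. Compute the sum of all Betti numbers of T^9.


b_k(T^9) = C(9,k), so the sum over k is sum_k C(9,k) = 2^9.
Total = 2^9 = 512

512


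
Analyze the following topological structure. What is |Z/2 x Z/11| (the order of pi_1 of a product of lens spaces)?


pi_1(X x Y) = pi_1(X) x pi_1(Y).
pi_1(L(2,1)) = Z/2, pi_1(L(11,1)) = Z/11.
|Z/2 x Z/11| = 2 * 11 = 22

22


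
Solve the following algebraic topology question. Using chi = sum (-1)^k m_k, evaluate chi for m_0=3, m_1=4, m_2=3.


Morse theory: chi(M) = sum_k (-1)^k m_k where m_k = #(index-k critical points).
= (3) + (-4) + (3) = 2

2


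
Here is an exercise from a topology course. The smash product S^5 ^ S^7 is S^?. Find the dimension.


S^m ^ S^n = S^{m+n}.
k = 5 + 7 = 12

12


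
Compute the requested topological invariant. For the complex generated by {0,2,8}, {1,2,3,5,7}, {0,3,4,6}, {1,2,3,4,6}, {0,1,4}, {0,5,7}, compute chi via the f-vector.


Enumerate all faces; f-vector: f_0=9, f_1=26, f_2=25, f_3=11, f_4=2.
chi = sum (-1)^k f_k = -1

-1


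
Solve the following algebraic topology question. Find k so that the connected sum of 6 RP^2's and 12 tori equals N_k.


Since a >= 1, the sum is non-orientable; each T^2 can be replaced by RP^2 # RP^2 (since T^2#RP^2 = 3RP^2).
Total crosscaps k = 6 + 2*12 = 30.
Check via chi: chi = 6*1 + 12*0 - (6+12-1)*2 = -28 = 2 - k = -28. Consistent.

30


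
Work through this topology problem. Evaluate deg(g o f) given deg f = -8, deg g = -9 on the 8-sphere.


Degree is multiplicative under composition: deg(g o f) = deg(g) * deg(f).
= -9 * -8 = 72

72


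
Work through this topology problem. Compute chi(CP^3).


CP^3 has one cell in each even dimension 0, 2, ..., 2*3 (3+1 cells total).
All cells are even-dimensional, so chi = number of cells.
chi = 3 + 1 = 4

4


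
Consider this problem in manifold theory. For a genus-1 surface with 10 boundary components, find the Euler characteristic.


For a compact orientable surface with genus g and b boundary components: chi = 2 - 2g - b.
chi = 2 - 2*1 - 10 = 2 - 2 - 10 = -10

-10


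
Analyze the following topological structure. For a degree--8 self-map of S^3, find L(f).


On S^3: L(f) = tr(f_0*) + (-1)^3 tr(f_3*) = 1 + (-1)^3 * deg(f).
L(f) = 1 + (-1)^3 * -8 = 1 + 8 = 9

9


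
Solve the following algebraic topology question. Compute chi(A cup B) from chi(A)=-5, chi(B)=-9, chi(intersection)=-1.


chi(A cup B) = chi(A) + chi(B) - chi(A cap B)
= -5 + (-9) - (-1)
= -13

-13


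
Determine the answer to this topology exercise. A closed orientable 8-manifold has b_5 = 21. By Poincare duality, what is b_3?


Poincare duality for closed orientable n-manifolds: b_k = b_{n-k}.
Here n = 8, so b_3 = b_5 = 21

21


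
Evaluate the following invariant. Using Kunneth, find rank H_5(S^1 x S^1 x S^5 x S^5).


Each S^d has Poincare polynomial 1 + t^d.
The product S^1 x S^1 x S^5 x S^5 has Poincare polynomial prod(1+t^d_i).
Expanding: b_0=1, b_1=2, b_2=1, b_5=2, b_6=4, b_7=2, b_10=1, b_11=2, b_12=1.
b_5 = 2

2


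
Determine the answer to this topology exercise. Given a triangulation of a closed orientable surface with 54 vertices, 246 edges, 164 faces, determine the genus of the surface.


chi = V - E + F = 54 - 246 + 164 = -28
For orientable closed surface: chi = 2 - 2g, so g = (2 - chi)/2.
g = (2 - (-28)) / 2 = 30 / 2 = 15

15


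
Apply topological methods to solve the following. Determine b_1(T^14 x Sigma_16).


pi_1(A x B) = pi_1(A) x pi_1(B); rank of abelianization = b_1.
b_1(T^14) = 14, b_1(Sigma_16) = 2*16 = 32.
b_1(product) = 14 + 32 = 46

46


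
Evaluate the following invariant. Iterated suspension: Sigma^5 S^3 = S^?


Each suspension raises dimension by 1: Sigma S^n = S^{n+1}.
Sigma^5 S^3 = S^{3+5} = S^8

8


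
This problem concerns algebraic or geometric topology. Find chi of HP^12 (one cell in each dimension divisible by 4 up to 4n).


HP^12 has one cell in each dimension 0, 4, ..., 4*12 (12+1 cells, all even-dim).
chi = 12 + 1 = 13

13


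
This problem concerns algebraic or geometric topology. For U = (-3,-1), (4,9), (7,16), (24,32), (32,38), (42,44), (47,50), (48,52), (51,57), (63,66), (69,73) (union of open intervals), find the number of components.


Sort and merge overlapping open intervals.
Merged: (-3,-1), (4,16), (24,32), (32,38), (42,44), (47,57), (63,66), (69,73).
Number of components = 8

8
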